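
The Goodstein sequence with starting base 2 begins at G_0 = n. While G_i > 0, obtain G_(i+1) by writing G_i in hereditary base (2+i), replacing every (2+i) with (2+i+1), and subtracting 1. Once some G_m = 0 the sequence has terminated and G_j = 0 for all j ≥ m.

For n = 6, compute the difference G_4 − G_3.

43530

G_0 = 6. HB_2(6) = 2^2 + 2. Bump = 30. G_1 = 29.
G_1 = 29. HB_3(29) = 3^3 + 2. Bump = 258. G_2 = 257.
G_2 = 257. HB_4(257) = 4^4 + 1. Bump = 3126. G_3 = 3125.
G_3 = 3125. HB_5(3125) = 5^5. Bump = 46656. G_4 = 46655.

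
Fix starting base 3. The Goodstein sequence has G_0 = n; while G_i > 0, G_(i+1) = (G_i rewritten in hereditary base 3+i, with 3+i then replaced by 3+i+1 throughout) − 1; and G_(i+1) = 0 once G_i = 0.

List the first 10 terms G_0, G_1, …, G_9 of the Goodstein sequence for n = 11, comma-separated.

base 3: 11 = 3^2 + 2; at 4: 4^2 + 2 = 18; next = 17
base 4: 17 = 4^2 + 1; at 5: 5^2 + 1 = 26; next = 25
base 5: 25 = 5^2; at 6: 6^2 = 36; next = 35
base 6: 35 = 5·6 + 5; at 7: 5·7 + 5 = 40; next = 39
base 7: 39 = 5·7 + 4; at 8: 5·8 + 4 = 44; next = 43
base 8: 43 = 5·8 + 3; at 9: 5·9 + 3 = 48; next = 47
base 9: 47 = 5·9 + 2; at 10: 5·10 + 2 = 52; next = 51
base 10: 51 = 5·10 + 1; at 11: 5·11 + 1 = 56; next = 55
base 11: 55 = 5·11; at 12: 5·12 = 60; next = 59

11, 17, 25, 35, 39, 43, 47, 51, 55, 59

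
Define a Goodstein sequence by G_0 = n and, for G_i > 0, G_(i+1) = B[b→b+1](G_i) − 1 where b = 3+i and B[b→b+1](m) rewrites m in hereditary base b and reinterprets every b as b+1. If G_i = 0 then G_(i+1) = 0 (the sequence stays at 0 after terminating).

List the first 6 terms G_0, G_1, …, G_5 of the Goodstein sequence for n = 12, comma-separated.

12, 19, 27, 37, 49, 63

12 —HB3→ 3^2 + 3 —bump→ 4^2 + 4 = 20 —(−1)→ 19
19 —HB4→ 4^2 + 3 —bump→ 5^2 + 3 = 28 —(−1)→ 27
27 —HB5→ 5^2 + 2 —bump→ 6^2 + 2 = 38 —(−1)→ 37
37 —HB6→ 6^2 + 1 —bump→ 7^2 + 1 = 50 —(−1)→ 49
49 —HB7→ 7^2 —bump→ 8^2 = 64 —(−1)→ 63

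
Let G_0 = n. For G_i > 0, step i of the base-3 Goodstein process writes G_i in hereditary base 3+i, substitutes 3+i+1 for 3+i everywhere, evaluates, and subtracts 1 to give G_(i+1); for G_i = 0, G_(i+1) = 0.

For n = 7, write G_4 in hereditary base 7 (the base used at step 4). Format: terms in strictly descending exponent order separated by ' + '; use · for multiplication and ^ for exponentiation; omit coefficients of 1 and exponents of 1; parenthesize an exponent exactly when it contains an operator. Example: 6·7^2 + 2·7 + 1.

G_0 = 7. HB_3(7) = 2·3 + 1. Bump = 9. G_1 = 8.
G_1 = 8. HB_4(8) = 2·4. Bump = 10. G_2 = 9.
G_2 = 9. HB_5(9) = 5 + 4. Bump = 10. G_3 = 9.
G_3 = 9. HB_6(9) = 6 + 3. Bump = 10. G_4 = 9.
G_4 = 9. HB_7(9) = 7 + 2. Bump = 10. G_5 = 9.

7 + 2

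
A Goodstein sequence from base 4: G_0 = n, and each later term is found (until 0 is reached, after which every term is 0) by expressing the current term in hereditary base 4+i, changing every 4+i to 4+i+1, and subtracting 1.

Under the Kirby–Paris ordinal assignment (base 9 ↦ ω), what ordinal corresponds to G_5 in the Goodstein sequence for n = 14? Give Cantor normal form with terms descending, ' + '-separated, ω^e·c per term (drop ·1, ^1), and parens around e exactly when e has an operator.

ω·2 + 4

base 4: 14 = 3·4 + 2; at 5: 3·5 + 2 = 17; next = 16
base 5: 16 = 3·5 + 1; at 6: 3·6 + 1 = 19; next = 18
base 6: 18 = 3·6; at 7: 3·7 = 21; next = 20
base 7: 20 = 2·7 + 6; at 8: 2·8 + 6 = 22; next = 21
base 8: 21 = 2·8 + 5; at 9: 2·9 + 5 = 23; next = 22
base 9: 22 = 2·9 + 4; at 10: 2·10 + 4 = 24; next = 23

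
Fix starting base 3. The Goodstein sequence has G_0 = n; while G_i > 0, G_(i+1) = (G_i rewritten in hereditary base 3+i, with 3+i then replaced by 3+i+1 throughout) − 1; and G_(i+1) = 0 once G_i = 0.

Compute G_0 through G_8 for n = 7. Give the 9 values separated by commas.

i=0: 7 = 2·3 + 1 (b=3); 3→4: 2·4 + 1 = 9; 9−1 = 8
i=1: 8 = 2·4 (b=4); 4→5: 2·5 = 10; 10−1 = 9
i=2: 9 = 5 + 4 (b=5); 5→6: 6 + 4 = 10; 10−1 = 9
i=3: 9 = 6 + 3 (b=6); 6→7: 7 + 3 = 10; 10−1 = 9
i=4: 9 = 7 + 2 (b=7); 7→8: 8 + 2 = 10; 10−1 = 9
i=5: 9 = 8 + 1 (b=8); 8→9: 9 + 1 = 10; 10−1 = 9
i=6: 9 = 9 (b=9); 9→10: 10 = 10; 10−1 = 9
i=7: 9 = 9 (b=10); 10→11: 9 = 9; 9−1 = 8

7, 8, 9, 9, 9, 9, 9, 9, 8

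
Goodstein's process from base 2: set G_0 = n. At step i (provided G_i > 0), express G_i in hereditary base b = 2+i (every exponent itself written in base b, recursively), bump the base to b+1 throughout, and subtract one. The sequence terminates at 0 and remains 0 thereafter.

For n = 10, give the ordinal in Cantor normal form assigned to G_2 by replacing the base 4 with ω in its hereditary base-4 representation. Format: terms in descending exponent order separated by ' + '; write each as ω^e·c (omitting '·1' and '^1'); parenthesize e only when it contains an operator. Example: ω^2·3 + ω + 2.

ω^(ω + 1) + 1

i=0: 10 = 2^(2 + 1) + 2 (b=2); 2→3: 3^(3 + 1) + 3 = 84; 84−1 = 83
i=1: 83 = 3^(3 + 1) + 2 (b=3); 3→4: 4^(4 + 1) + 2 = 1026; 1026−1 = 1025
i=2: 1025 = 4^(4 + 1) + 1 (b=4); 4→5: 5^(5 + 1) + 1 = 15626; 15626−1 = 15625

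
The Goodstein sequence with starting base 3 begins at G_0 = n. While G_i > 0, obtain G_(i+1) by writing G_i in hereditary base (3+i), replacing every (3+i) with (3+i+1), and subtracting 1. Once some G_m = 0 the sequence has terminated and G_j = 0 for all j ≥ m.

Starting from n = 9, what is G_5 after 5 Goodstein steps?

9 —HB3→ 3^2 —bump→ 4^2 = 16 —(−1)→ 15
15 —HB4→ 3·4 + 3 —bump→ 3·5 + 3 = 18 —(−1)→ 17
17 —HB5→ 3·5 + 2 —bump→ 3·6 + 2 = 20 —(−1)→ 19
19 —HB6→ 3·6 + 1 —bump→ 3·7 + 1 = 22 —(−1)→ 21
21 —HB7→ 3·7 —bump→ 3·8 = 24 —(−1)→ 23
23 —HB8→ 2·8 + 7 —bump→ 2·9 + 7 = 25 —(−1)→ 24

23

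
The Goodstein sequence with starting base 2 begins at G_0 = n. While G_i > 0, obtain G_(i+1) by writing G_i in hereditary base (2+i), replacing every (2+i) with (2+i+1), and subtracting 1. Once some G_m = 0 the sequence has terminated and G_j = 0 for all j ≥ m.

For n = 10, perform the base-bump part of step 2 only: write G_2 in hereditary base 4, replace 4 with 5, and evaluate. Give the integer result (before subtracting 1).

15626

step 0: 10 = 2^(2 + 1) + 2; sub 3 for 2: 3^(3 + 1) + 3; = 84; G_1 = 84−1 = 83
step 1: 83 = 3^(3 + 1) + 2; sub 4 for 3: 4^(4 + 1) + 2; = 1026; G_2 = 1026−1 = 1025
step 2: 1025 = 4^(4 + 1) + 1; sub 5 for 4: 5^(5 + 1) + 1; = 15626; G_3 = 15626−1 = 15625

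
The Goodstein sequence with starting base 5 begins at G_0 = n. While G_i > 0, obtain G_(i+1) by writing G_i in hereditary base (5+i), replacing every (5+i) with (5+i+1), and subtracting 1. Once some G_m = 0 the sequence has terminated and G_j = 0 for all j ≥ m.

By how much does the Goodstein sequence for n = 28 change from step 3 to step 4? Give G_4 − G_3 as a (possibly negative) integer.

G_0 = 28. HB_5(28) = 5^2 + 3. Bump = 39. G_1 = 38.
G_1 = 38. HB_6(38) = 6^2 + 2. Bump = 51. G_2 = 50.
G_2 = 50. HB_7(50) = 7^2 + 1. Bump = 65. G_3 = 64.
G_3 = 64. HB_8(64) = 8^2. Bump = 81. G_4 = 80.

16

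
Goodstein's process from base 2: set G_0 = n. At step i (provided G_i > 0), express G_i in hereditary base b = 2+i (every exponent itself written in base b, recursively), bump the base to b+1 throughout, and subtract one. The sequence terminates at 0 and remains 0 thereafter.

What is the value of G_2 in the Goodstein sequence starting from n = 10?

G_0 = 10. HB_2(10) = 2^(2 + 1) + 2. Bump = 84. G_1 = 83.
G_1 = 83. HB_3(83) = 3^(3 + 1) + 2. Bump = 1026. G_2 = 1025.
G_2 = 1025. HB_4(1025) = 4^(4 + 1) + 1. Bump = 15626. G_3 = 15625.

1025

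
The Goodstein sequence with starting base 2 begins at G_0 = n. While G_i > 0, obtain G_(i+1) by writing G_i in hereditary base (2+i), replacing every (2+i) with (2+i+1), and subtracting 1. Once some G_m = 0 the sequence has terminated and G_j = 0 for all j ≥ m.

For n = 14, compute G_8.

(0) 14|_2 = 2^(2 + 1) + 2^2 + 2 ↦ 3^(3 + 1) + 3^3 + 3|_3 = 111 ⇒ 110
(1) 110|_3 = 3^(3 + 1) + 3^3 + 2 ↦ 4^(4 + 1) + 4^4 + 2|_4 = 1282 ⇒ 1281
(2) 1281|_4 = 4^(4 + 1) + 4^4 + 1 ↦ 5^(5 + 1) + 5^5 + 1|_5 = 18751 ⇒ 18750
(3) 18750|_5 = 5^(5 + 1) + 5^5 ↦ 6^(6 + 1) + 6^6|_6 = 326592 ⇒ 326591
(4) 326591|_6 = 6^(6 + 1) + 5·6^5 + 5·6^4 + 5·6^3 + 5·6^2 + 5·6 + 5 ↦ 7^(7 + 1) + 5·7^5 + 5·7^4 + 5·7^3 + 5·7^2 + 5·7 + 5|_7 = 5862841 ⇒ 5862840
(5) 5862840|_7 = 7^(7 + 1) + 5·7^5 + 5·7^4 + 5·7^3 + 5·7^2 + 5·7 + 4 ↦ 8^(8 + 1) + 5·8^5 + 5·8^4 + 5·8^3 + 5·8^2 + 5·8 + 4|_8 = 134404972 ⇒ 134404971
(6) 134404971|_8 = 8^(8 + 1) + 5·8^5 + 5·8^4 + 5·8^3 + 5·8^2 + 5·8 + 3 ↦ 9^(9 + 1) + 5·9^5 + 5·9^4 + 5·9^3 + 5·9^2 + 5·9 + 3|_9 = 3487116549 ⇒ 3487116548
(7) 3487116548|_9 = 9^(9 + 1) + 5·9^5 + 5·9^4 + 5·9^3 + 5·9^2 + 5·9 + 2 ↦ 10^(10 + 1) + 5·10^5 + 5·10^4 + 5·10^3 + 5·10^2 + 5·10 + 2|_10 = 100000555552 ⇒ 100000555551

100000555551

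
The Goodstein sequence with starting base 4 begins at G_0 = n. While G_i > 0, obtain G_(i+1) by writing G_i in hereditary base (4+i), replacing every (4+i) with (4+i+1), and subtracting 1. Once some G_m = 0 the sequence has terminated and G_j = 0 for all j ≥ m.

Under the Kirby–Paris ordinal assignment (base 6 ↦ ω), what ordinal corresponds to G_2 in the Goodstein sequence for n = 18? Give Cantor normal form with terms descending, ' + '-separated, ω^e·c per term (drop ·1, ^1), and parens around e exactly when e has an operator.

18 —HB4→ 4^2 + 2 —bump→ 5^2 + 2 = 27 —(−1)→ 26
26 —HB5→ 5^2 + 1 —bump→ 6^2 + 1 = 37 —(−1)→ 36
36 —HB6→ 6^2 —bump→ 7^2 = 49 —(−1)→ 48

ω^2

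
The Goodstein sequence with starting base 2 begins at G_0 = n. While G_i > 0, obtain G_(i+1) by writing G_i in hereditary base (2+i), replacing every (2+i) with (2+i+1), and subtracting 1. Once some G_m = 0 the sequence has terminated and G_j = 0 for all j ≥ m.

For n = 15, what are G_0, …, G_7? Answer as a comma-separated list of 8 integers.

15 —HB2→ 2^(2 + 1) + 2^2 + 2 + 1 —bump→ 3^(3 + 1) + 3^3 + 3 + 1 = 112 —(−1)→ 111
111 —HB3→ 3^(3 + 1) + 3^3 + 3 —bump→ 4^(4 + 1) + 4^4 + 4 = 1284 —(−1)→ 1283
1283 —HB4→ 4^(4 + 1) + 4^4 + 3 —bump→ 5^(5 + 1) + 5^5 + 3 = 18753 —(−1)→ 18752
18752 —HB5→ 5^(5 + 1) + 5^5 + 2 —bump→ 6^(6 + 1) + 6^6 + 2 = 326594 —(−1)→ 326593
326593 —HB6→ 6^(6 + 1) + 6^6 + 1 —bump→ 7^(7 + 1) + 7^7 + 1 = 6588345 —(−1)→ 6588344
6588344 —HB7→ 7^(7 + 1) + 7^7 —bump→ 8^(8 + 1) + 8^8 = 150994944 —(−1)→ 150994943
150994943 —HB8→ 8^(8 + 1) + 7·8^7 + 7·8^6 + 7·8^5 + 7·8^4 + 7·8^3 + 7·8^2 + 7·8 + 7 —bump→ 9^(9 + 1) + 7·9^7 + 7·9^6 + 7·9^5 + 7·9^4 + 7·9^3 + 7·9^2 + 7·9 + 7 = 3524450281 —(−1)→ 3524450280

15, 111, 1283, 18752, 326593, 6588344, 150994943, 3524450280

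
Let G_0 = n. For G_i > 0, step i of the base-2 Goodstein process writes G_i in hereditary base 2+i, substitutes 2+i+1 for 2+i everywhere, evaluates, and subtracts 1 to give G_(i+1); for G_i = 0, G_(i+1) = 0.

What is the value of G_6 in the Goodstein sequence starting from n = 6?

187243

step 0: 6 = 2^2 + 2; sub 3 for 2: 3^3 + 3; = 30; G_1 = 30−1 = 29
step 1: 29 = 3^3 + 2; sub 4 for 3: 4^4 + 2; = 258; G_2 = 258−1 = 257
step 2: 257 = 4^4 + 1; sub 5 for 4: 5^5 + 1; = 3126; G_3 = 3126−1 = 3125
step 3: 3125 = 5^5; sub 6 for 5: 6^6; = 46656; G_4 = 46656−1 = 46655
step 4: 46655 = 5·6^5 + 5·6^4 + 5·6^3 + 5·6^2 + 5·6 + 5; sub 7 for 6: 5·7^5 + 5·7^4 + 5·7^3 + 5·7^2 + 5·7 + 5; = 98040; G_5 = 98040−1 = 98039
step 5: 98039 = 5·7^5 + 5·7^4 + 5·7^3 + 5·7^2 + 5·7 + 4; sub 8 for 7: 5·8^5 + 5·8^4 + 5·8^3 + 5·8^2 + 5·8 + 4; = 187244; G_6 = 187244−1 = 187243
step 6: 187243 = 5·8^5 + 5·8^4 + 5·8^3 + 5·8^2 + 5·8 + 3; sub 9 for 8: 5·9^5 + 5·9^4 + 5·9^3 + 5·9^2 + 5·9 + 3; = 332148; G_7 = 332148−1 = 332147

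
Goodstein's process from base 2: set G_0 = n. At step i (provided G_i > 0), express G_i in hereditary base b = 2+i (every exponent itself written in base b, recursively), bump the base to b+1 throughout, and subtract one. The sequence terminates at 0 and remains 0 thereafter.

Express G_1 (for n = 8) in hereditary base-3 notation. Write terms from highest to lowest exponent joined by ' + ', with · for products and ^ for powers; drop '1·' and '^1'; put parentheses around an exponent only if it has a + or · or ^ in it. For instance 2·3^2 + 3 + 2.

2·3^3 + 2·3^2 + 2·3 + 2

G_0 = 8. HB_2(8) = 2^(2 + 1). Bump = 81. G_1 = 80.
G_1 = 80. HB_3(80) = 2·3^3 + 2·3^2 + 2·3 + 2. Bump = 554. G_2 = 553.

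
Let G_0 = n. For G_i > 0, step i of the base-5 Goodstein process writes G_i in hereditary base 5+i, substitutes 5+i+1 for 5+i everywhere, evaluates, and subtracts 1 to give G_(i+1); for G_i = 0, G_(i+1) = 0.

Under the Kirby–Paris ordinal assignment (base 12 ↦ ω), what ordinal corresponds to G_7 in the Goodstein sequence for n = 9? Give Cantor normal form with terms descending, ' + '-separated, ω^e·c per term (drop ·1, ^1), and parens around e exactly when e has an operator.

[0] 9 ≡ 5 + 4 (base 5). Lift 6: 10. −1: 9.
[1] 9 ≡ 6 + 3 (base 6). Lift 7: 10. −1: 9.
[2] 9 ≡ 7 + 2 (base 7). Lift 8: 10. −1: 9.
[3] 9 ≡ 8 + 1 (base 8). Lift 9: 10. −1: 9.
[4] 9 ≡ 9 (base 9). Lift 10: 10. −1: 9.
[5] 9 ≡ 9 (base 10). Lift 11: 9. −1: 8.
[6] 8 ≡ 8 (base 11). Lift 12: 8. −1: 7.

7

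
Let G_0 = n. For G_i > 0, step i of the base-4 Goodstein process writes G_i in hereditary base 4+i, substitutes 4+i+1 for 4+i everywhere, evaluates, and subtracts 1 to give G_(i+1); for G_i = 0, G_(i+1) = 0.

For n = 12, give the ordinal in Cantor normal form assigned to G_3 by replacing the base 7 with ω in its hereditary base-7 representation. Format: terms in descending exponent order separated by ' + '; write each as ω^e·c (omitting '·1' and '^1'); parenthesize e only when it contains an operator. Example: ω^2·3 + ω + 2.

step 0: 12 = 3·4; sub 5 for 4: 3·5; = 15; G_1 = 15−1 = 14
step 1: 14 = 2·5 + 4; sub 6 for 5: 2·6 + 4; = 16; G_2 = 16−1 = 15
step 2: 15 = 2·6 + 3; sub 7 for 6: 2·7 + 3; = 17; G_3 = 17−1 = 16
step 3: 16 = 2·7 + 2; sub 8 for 7: 2·8 + 2; = 18; G_4 = 18−1 = 17

ω·2 + 2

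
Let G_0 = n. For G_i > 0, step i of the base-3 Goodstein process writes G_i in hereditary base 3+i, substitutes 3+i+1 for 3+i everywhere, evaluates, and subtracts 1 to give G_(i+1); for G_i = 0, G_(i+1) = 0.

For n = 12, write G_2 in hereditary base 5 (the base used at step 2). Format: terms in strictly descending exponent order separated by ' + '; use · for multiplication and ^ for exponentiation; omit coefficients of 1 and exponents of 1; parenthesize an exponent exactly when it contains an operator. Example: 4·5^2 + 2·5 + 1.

[0] 12 ≡ 3^2 + 3 (base 3). Lift 4: 20. −1: 19.
[1] 19 ≡ 4^2 + 3 (base 4). Lift 5: 28. −1: 27.

5^2 + 2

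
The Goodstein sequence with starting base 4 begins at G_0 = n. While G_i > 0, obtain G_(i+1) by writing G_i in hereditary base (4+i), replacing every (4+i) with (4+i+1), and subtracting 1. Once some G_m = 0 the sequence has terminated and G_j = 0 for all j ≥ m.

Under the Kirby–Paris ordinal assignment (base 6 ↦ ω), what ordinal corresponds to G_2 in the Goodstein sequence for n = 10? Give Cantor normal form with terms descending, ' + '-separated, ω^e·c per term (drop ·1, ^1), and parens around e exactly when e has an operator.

ω·2

G_0=10  [base 4] 2·4 + 2  →[4↦5]→  2·5 + 2 = 12  −1 ⇒ G_1=11
G_1=11  [base 5] 2·5 + 1  →[5↦6]→  2·6 + 1 = 13  −1 ⇒ G_2=12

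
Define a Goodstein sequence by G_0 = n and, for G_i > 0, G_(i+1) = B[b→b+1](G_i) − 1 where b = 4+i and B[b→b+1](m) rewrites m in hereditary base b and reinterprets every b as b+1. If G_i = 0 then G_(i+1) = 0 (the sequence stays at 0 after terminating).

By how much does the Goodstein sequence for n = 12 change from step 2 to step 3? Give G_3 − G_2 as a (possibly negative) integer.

12 —HB4→ 3·4 —bump→ 3·5 = 15 —(−1)→ 14
14 —HB5→ 2·5 + 4 —bump→ 2·6 + 4 = 16 —(−1)→ 15
15 —HB6→ 2·6 + 3 —bump→ 2·7 + 3 = 17 —(−1)→ 16

1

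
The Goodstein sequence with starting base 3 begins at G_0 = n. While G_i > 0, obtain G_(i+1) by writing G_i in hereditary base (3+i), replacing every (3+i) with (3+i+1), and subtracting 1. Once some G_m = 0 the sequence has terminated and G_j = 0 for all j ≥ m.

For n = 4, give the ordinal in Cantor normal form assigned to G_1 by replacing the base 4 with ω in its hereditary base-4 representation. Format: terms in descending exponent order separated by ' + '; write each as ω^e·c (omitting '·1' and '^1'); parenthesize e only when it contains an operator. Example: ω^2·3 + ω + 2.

G_0 = 4. HB_3(4) = 3 + 1. Bump = 5. G_1 = 4.
G_1 = 4. HB_4(4) = 4. Bump = 5. G_2 = 4.

ω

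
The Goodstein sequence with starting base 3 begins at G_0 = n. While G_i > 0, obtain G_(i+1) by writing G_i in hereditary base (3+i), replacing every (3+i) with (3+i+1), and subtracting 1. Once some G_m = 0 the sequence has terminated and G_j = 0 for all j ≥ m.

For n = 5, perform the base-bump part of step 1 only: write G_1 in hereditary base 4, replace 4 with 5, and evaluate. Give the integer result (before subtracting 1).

i=0: 5 = 3 + 2 (b=3); 3→4: 4 + 2 = 6; 6−1 = 5
i=1: 5 = 4 + 1 (b=4); 4→5: 5 + 1 = 6; 6−1 = 5

6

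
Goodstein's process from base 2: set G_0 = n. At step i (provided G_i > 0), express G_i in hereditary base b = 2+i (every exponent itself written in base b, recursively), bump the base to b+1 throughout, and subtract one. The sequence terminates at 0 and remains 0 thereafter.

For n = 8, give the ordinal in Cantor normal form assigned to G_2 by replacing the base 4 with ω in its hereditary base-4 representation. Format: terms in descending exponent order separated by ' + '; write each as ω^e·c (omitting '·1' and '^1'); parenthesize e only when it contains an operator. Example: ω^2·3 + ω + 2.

ω^ω·2 + ω^2·2 + ω·2 + 1

G_0=8  [base 2] 2^(2 + 1)  →[2↦3]→  3^(3 + 1) = 81  −1 ⇒ G_1=80
G_1=80  [base 3] 2·3^3 + 2·3^2 + 2·3 + 2  →[3↦4]→  2·4^4 + 2·4^2 + 2·4 + 2 = 554  −1 ⇒ G_2=553
G_2=553  [base 4] 2·4^4 + 2·4^2 + 2·4 + 1  →[4↦5]→  2·5^5 + 2·5^2 + 2·5 + 1 = 6311  −1 ⇒ G_3=6310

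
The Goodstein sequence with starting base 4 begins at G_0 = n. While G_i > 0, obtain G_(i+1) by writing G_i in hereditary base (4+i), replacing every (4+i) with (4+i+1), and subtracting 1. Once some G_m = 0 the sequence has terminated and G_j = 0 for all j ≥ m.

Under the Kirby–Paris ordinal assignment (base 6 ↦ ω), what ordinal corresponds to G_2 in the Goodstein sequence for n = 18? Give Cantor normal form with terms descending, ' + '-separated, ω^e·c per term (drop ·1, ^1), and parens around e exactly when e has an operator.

step 0: 18 = 4^2 + 2; sub 5 for 4: 5^2 + 2; = 27; G_1 = 27−1 = 26
step 1: 26 = 5^2 + 1; sub 6 for 5: 6^2 + 1; = 37; G_2 = 37−1 = 36

ω^2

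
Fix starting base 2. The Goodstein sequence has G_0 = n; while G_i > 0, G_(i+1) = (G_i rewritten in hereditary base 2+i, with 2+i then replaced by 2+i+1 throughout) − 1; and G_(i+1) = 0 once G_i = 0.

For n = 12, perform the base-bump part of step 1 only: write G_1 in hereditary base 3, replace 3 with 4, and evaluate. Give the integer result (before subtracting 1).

G_0 = 12. HB_2(12) = 2^(2 + 1) + 2^2. Bump = 108. G_1 = 107.
G_1 = 107. HB_3(107) = 3^(3 + 1) + 2·3^2 + 2·3 + 2. Bump = 1066. G_2 = 1065.

1066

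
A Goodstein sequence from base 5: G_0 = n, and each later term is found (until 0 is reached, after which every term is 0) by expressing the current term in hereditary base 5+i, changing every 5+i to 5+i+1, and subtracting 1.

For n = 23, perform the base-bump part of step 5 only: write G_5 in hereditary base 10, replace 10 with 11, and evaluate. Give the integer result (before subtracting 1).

40

(0) 23|_5 = 4·5 + 3 ↦ 4·6 + 3|_6 = 27 ⇒ 26
(1) 26|_6 = 4·6 + 2 ↦ 4·7 + 2|_7 = 30 ⇒ 29
(2) 29|_7 = 4·7 + 1 ↦ 4·8 + 1|_8 = 33 ⇒ 32
(3) 32|_8 = 4·8 ↦ 4·9|_9 = 36 ⇒ 35
(4) 35|_9 = 3·9 + 8 ↦ 3·10 + 8|_10 = 38 ⇒ 37
(5) 37|_10 = 3·10 + 7 ↦ 3·11 + 7|_11 = 40 ⇒ 39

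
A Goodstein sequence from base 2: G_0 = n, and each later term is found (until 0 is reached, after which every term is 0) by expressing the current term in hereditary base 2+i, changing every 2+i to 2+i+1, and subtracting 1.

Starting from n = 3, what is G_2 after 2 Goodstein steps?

(0) 3|_2 = 2 + 1 ↦ 3 + 1|_3 = 4 ⇒ 3
(1) 3|_3 = 3 ↦ 4|_4 = 4 ⇒ 3
(2) 3|_4 = 3 ↦ 3|_5 = 3 ⇒ 2

3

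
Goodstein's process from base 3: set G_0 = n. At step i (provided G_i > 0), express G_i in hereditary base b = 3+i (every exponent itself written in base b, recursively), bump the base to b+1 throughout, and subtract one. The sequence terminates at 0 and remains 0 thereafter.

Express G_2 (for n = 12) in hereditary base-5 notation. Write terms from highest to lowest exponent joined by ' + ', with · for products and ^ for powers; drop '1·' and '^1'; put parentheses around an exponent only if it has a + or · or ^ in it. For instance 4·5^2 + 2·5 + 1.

step 0: 12 = 3^2 + 3; sub 4 for 3: 4^2 + 4; = 20; G_1 = 20−1 = 19
step 1: 19 = 4^2 + 3; sub 5 for 4: 5^2 + 3; = 28; G_2 = 28−1 = 27
step 2: 27 = 5^2 + 2; sub 6 for 5: 6^2 + 2; = 38; G_3 = 38−1 = 37

5^2 + 2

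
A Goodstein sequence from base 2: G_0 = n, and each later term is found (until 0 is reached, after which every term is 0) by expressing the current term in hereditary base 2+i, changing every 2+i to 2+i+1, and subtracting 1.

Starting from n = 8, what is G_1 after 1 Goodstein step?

G_0 = 8. HB_2(8) = 2^(2 + 1). Bump = 81. G_1 = 80.
G_1 = 80. HB_3(80) = 2·3^3 + 2·3^2 + 2·3 + 2. Bump = 554. G_2 = 553.

80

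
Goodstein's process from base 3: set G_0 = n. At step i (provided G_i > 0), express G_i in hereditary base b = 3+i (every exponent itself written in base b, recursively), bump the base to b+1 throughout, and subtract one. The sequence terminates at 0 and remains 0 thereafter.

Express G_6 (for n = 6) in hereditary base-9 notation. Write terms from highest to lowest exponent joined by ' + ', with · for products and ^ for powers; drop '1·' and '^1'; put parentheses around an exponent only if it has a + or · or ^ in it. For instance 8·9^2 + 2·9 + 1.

6

i=0: 6 = 2·3 (b=3); 3→4: 2·4 = 8; 8−1 = 7
i=1: 7 = 4 + 3 (b=4); 4→5: 5 + 3 = 8; 8−1 = 7
i=2: 7 = 5 + 2 (b=5); 5→6: 6 + 2 = 8; 8−1 = 7
i=3: 7 = 6 + 1 (b=6); 6→7: 7 + 1 = 8; 8−1 = 7
i=4: 7 = 7 (b=7); 7→8: 8 = 8; 8−1 = 7
i=5: 7 = 7 (b=8); 8→9: 7 = 7; 7−1 = 6
i=6: 6 = 6 (b=9); 9→10: 6 = 6; 6−1 = 5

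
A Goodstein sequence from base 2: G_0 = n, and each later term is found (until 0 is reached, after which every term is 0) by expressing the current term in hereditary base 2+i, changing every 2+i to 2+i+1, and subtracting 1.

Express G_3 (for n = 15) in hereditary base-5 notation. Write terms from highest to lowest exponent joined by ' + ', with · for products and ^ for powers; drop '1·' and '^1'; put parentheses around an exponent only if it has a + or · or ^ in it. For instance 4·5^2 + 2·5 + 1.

G_0 = 15. HB_2(15) = 2^(2 + 1) + 2^2 + 2 + 1. Bump = 112. G_1 = 111.
G_1 = 111. HB_3(111) = 3^(3 + 1) + 3^3 + 3. Bump = 1284. G_2 = 1283.
G_2 = 1283. HB_4(1283) = 4^(4 + 1) + 4^4 + 3. Bump = 18753. G_3 = 18752.
G_3 = 18752. HB_5(18752) = 5^(5 + 1) + 5^5 + 2. Bump = 326594. G_4 = 326593.

5^(5 + 1) + 5^5 + 2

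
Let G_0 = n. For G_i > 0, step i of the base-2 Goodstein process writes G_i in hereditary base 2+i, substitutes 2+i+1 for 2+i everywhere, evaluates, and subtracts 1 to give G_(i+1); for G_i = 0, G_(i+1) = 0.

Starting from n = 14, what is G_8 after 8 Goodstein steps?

100000555551

G_0 = 14. HB_2(14) = 2^(2 + 1) + 2^2 + 2. Bump = 111. G_1 = 110.
G_1 = 110. HB_3(110) = 3^(3 + 1) + 3^3 + 2. Bump = 1282. G_2 = 1281.
G_2 = 1281. HB_4(1281) = 4^(4 + 1) + 4^4 + 1. Bump = 18751. G_3 = 18750.
G_3 = 18750. HB_5(18750) = 5^(5 + 1) + 5^5. Bump = 326592. G_4 = 326591.
G_4 = 326591. HB_6(326591) = 6^(6 + 1) + 5·6^5 + 5·6^4 + 5·6^3 + 5·6^2 + 5·6 + 5. Bump = 5862841. G_5 = 5862840.
G_5 = 5862840. HB_7(5862840) = 7^(7 + 1) + 5·7^5 + 5·7^4 + 5·7^3 + 5·7^2 + 5·7 + 4. Bump = 134404972. G_6 = 134404971.
G_6 = 134404971. HB_8(134404971) = 8^(8 + 1) + 5·8^5 + 5·8^4 + 5·8^3 + 5·8^2 + 5·8 + 3. Bump = 3487116549. G_7 = 3487116548.
G_7 = 3487116548. HB_9(3487116548) = 9^(9 + 1) + 5·9^5 + 5·9^4 + 5·9^3 + 5·9^2 + 5·9 + 2. Bump = 100000555552. G_8 = 100000555551.
G_8 = 100000555551. HB_10(100000555551) = 10^(10 + 1) + 5·10^5 + 5·10^4 + 5·10^3 + 5·10^2 + 5·10 + 1. Bump = 3138429262497. G_9 = 3138429262496.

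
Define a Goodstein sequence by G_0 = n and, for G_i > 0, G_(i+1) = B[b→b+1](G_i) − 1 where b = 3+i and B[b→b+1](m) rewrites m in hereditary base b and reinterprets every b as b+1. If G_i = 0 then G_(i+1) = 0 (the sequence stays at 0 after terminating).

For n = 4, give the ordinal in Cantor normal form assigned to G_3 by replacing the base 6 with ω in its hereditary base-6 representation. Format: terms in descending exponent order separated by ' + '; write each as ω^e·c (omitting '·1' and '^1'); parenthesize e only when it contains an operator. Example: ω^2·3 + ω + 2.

4 —HB3→ 3 + 1 —bump→ 4 + 1 = 5 —(−1)→ 4
4 —HB4→ 4 —bump→ 5 = 5 —(−1)→ 4
4 —HB5→ 4 —bump→ 4 = 4 —(−1)→ 3
3 —HB6→ 3 —bump→ 3 = 3 —(−1)→ 2

3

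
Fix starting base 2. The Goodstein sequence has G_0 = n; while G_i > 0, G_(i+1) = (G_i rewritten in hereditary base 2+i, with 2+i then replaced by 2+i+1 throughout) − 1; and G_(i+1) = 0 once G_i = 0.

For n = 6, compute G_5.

98039

base 2: 6 = 2^2 + 2; at 3: 3^3 + 3 = 30; next = 29
base 3: 29 = 3^3 + 2; at 4: 4^4 + 2 = 258; next = 257
base 4: 257 = 4^4 + 1; at 5: 5^5 + 1 = 3126; next = 3125
base 5: 3125 = 5^5; at 6: 6^6 = 46656; next = 46655
base 6: 46655 = 5·6^5 + 5·6^4 + 5·6^3 + 5·6^2 + 5·6 + 5; at 7: 5·7^5 + 5·7^4 + 5·7^3 + 5·7^2 + 5·7 + 5 = 98040; next = 98039
base 7: 98039 = 5·7^5 + 5·7^4 + 5·7^3 + 5·7^2 + 5·7 + 4; at 8: 5·8^5 + 5·8^4 + 5·8^3 + 5·8^2 + 5·8 + 4 = 187244; next = 187243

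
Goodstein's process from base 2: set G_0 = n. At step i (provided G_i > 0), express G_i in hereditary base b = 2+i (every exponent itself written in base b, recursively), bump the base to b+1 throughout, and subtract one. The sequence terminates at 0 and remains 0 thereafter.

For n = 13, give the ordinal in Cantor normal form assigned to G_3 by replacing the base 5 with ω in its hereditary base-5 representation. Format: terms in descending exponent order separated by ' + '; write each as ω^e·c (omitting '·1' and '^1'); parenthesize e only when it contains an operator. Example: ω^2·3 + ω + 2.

ω^(ω + 1) + ω^3·3 + ω^2·3 + ω·3 + 2

base 2: 13 = 2^(2 + 1) + 2^2 + 1; at 3: 3^(3 + 1) + 3^3 + 1 = 109; next = 108
base 3: 108 = 3^(3 + 1) + 3^3; at 4: 4^(4 + 1) + 4^4 = 1280; next = 1279
base 4: 1279 = 4^(4 + 1) + 3·4^3 + 3·4^2 + 3·4 + 3; at 5: 5^(5 + 1) + 3·5^3 + 3·5^2 + 3·5 + 3 = 16093; next = 16092
base 5: 16092 = 5^(5 + 1) + 3·5^3 + 3·5^2 + 3·5 + 2; at 6: 6^(6 + 1) + 3·6^3 + 3·6^2 + 3·6 + 2 = 280712; next = 280711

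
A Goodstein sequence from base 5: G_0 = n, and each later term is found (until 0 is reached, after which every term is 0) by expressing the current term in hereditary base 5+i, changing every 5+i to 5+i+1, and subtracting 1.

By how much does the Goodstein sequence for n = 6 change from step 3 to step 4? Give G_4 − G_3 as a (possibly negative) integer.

-1

6 —HB5→ 5 + 1 —bump→ 6 + 1 = 7 —(−1)→ 6
6 —HB6→ 6 —bump→ 7 = 7 —(−1)→ 6
6 —HB7→ 6 —bump→ 6 = 6 —(−1)→ 5
5 —HB8→ 5 —bump→ 5 = 5 —(−1)→ 4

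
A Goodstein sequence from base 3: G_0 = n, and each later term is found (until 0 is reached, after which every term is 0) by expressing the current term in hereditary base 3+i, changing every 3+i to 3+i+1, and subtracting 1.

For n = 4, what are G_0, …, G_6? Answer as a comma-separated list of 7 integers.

4, 4, 4, 3, 2, 1, 0

4 —HB3→ 3 + 1 —bump→ 4 + 1 = 5 —(−1)→ 4
4 —HB4→ 4 —bump→ 5 = 5 —(−1)→ 4
4 —HB5→ 4 —bump→ 4 = 4 —(−1)→ 3
3 —HB6→ 3 —bump→ 3 = 3 —(−1)→ 2
2 —HB7→ 2 —bump→ 2 = 2 —(−1)→ 1
1 —HB8→ 1 —bump→ 1 = 1 —(−1)→ 0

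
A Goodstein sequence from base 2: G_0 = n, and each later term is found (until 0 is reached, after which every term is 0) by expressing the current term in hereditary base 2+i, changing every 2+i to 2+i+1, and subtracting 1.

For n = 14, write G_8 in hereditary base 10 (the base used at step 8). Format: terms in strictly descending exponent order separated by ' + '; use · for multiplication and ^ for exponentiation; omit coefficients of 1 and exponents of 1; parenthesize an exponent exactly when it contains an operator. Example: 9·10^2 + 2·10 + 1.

10^(10 + 1) + 5·10^5 + 5·10^4 + 5·10^3 + 5·10^2 + 5·10 + 1

[0] 14 ≡ 2^(2 + 1) + 2^2 + 2 (base 2). Lift 3: 111. −1: 110.
[1] 110 ≡ 3^(3 + 1) + 3^3 + 2 (base 3). Lift 4: 1282. −1: 1281.
[2] 1281 ≡ 4^(4 + 1) + 4^4 + 1 (base 4). Lift 5: 18751. −1: 18750.
[3] 18750 ≡ 5^(5 + 1) + 5^5 (base 5). Lift 6: 326592. −1: 326591.
[4] 326591 ≡ 6^(6 + 1) + 5·6^5 + 5·6^4 + 5·6^3 + 5·6^2 + 5·6 + 5 (base 6). Lift 7: 5862841. −1: 5862840.
[5] 5862840 ≡ 7^(7 + 1) + 5·7^5 + 5·7^4 + 5·7^3 + 5·7^2 + 5·7 + 4 (base 7). Lift 8: 134404972. −1: 134404971.
[6] 134404971 ≡ 8^(8 + 1) + 5·8^5 + 5·8^4 + 5·8^3 + 5·8^2 + 5·8 + 3 (base 8). Lift 9: 3487116549. −1: 3487116548.
[7] 3487116548 ≡ 9^(9 + 1) + 5·9^5 + 5·9^4 + 5·9^3 + 5·9^2 + 5·9 + 2 (base 9). Lift 10: 100000555552. −1: 100000555551.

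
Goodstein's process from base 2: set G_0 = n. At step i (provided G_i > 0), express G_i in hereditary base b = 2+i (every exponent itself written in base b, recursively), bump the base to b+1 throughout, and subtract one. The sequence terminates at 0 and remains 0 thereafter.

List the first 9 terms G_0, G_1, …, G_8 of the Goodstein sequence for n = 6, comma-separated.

6, 29, 257, 3125, 46655, 98039, 187243, 332147, 555551

G_0=6  [base 2] 2^2 + 2  →[2↦3]→  3^3 + 3 = 30  −1 ⇒ G_1=29
G_1=29  [base 3] 3^3 + 2  →[3↦4]→  4^4 + 2 = 258  −1 ⇒ G_2=257
G_2=257  [base 4] 4^4 + 1  →[4↦5]→  5^5 + 1 = 3126  −1 ⇒ G_3=3125
G_3=3125  [base 5] 5^5  →[5↦6]→  6^6 = 46656  −1 ⇒ G_4=46655
G_4=46655  [base 6] 5·6^5 + 5·6^4 + 5·6^3 + 5·6^2 + 5·6 + 5  →[6↦7]→  5·7^5 + 5·7^4 + 5·7^3 + 5·7^2 + 5·7 + 5 = 98040  −1 ⇒ G_5=98039
G_5=98039  [base 7] 5·7^5 + 5·7^4 + 5·7^3 + 5·7^2 + 5·7 + 4  →[7↦8]→  5·8^5 + 5·8^4 + 5·8^3 + 5·8^2 + 5·8 + 4 = 187244  −1 ⇒ G_6=187243
G_6=187243  [base 8] 5·8^5 + 5·8^4 + 5·8^3 + 5·8^2 + 5·8 + 3  →[8↦9]→  5·9^5 + 5·9^4 + 5·9^3 + 5·9^2 + 5·9 + 3 = 332148  −1 ⇒ G_7=332147
G_7=332147  [base 9] 5·9^5 + 5·9^4 + 5·9^3 + 5·9^2 + 5·9 + 2  →[9↦10]→  5·10^5 + 5·10^4 + 5·10^3 + 5·10^2 + 5·10 + 2 = 555552  −1 ⇒ G_8=555551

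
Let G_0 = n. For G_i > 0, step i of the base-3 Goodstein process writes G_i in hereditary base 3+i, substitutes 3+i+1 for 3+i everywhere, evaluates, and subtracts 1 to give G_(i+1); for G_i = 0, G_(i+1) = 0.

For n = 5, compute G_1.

[0] 5 ≡ 3 + 2 (base 3). Lift 4: 6. −1: 5.
[1] 5 ≡ 4 + 1 (base 4). Lift 5: 6. −1: 5.

5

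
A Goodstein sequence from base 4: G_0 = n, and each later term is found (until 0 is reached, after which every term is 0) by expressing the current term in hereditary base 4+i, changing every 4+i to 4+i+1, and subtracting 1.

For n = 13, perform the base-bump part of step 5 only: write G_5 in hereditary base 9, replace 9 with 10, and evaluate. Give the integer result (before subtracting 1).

22

step 0: 13 = 3·4 + 1; sub 5 for 4: 3·5 + 1; = 16; G_1 = 16−1 = 15
step 1: 15 = 3·5; sub 6 for 5: 3·6; = 18; G_2 = 18−1 = 17
step 2: 17 = 2·6 + 5; sub 7 for 6: 2·7 + 5; = 19; G_3 = 19−1 = 18
step 3: 18 = 2·7 + 4; sub 8 for 7: 2·8 + 4; = 20; G_4 = 20−1 = 19
step 4: 19 = 2·8 + 3; sub 9 for 8: 2·9 + 3; = 21; G_5 = 21−1 = 20
step 5: 20 = 2·9 + 2; sub 10 for 9: 2·10 + 2; = 22; G_6 = 22−1 = 21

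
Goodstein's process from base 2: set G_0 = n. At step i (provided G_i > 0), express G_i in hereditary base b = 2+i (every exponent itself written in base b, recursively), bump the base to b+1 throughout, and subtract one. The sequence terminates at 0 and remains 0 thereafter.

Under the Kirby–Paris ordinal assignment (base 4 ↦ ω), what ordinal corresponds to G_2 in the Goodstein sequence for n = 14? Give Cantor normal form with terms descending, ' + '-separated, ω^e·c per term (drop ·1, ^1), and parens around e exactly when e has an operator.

ω^(ω + 1) + ω^ω + 1

(0) 14|_2 = 2^(2 + 1) + 2^2 + 2 ↦ 3^(3 + 1) + 3^3 + 3|_3 = 111 ⇒ 110
(1) 110|_3 = 3^(3 + 1) + 3^3 + 2 ↦ 4^(4 + 1) + 4^4 + 2|_4 = 1282 ⇒ 1281
(2) 1281|_4 = 4^(4 + 1) + 4^4 + 1 ↦ 5^(5 + 1) + 5^5 + 1|_5 = 18751 ⇒ 18750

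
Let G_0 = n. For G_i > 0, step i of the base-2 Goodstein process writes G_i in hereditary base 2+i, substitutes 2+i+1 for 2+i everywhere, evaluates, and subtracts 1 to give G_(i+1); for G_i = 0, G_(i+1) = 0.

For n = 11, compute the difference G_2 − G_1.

G_0=11  [base 2] 2^(2 + 1) + 2 + 1  →[2↦3]→  3^(3 + 1) + 3 + 1 = 85  −1 ⇒ G_1=84
G_1=84  [base 3] 3^(3 + 1) + 3  →[3↦4]→  4^(4 + 1) + 4 = 1028  −1 ⇒ G_2=1027

943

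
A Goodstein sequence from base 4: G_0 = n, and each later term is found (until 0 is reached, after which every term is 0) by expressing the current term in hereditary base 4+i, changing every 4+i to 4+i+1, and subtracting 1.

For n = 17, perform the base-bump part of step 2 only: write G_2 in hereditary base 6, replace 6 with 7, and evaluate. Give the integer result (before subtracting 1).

40

(0) 17|_4 = 4^2 + 1 ↦ 5^2 + 1|_5 = 26 ⇒ 25
(1) 25|_5 = 5^2 ↦ 6^2|_6 = 36 ⇒ 35
(2) 35|_6 = 5·6 + 5 ↦ 5·7 + 5|_7 = 40 ⇒ 39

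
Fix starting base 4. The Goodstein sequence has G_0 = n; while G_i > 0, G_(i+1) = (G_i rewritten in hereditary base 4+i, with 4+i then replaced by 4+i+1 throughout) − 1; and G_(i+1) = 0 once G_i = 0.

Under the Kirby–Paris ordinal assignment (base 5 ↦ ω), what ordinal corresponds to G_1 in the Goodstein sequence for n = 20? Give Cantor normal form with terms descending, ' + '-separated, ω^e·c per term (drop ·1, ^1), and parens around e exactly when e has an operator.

ω^2 + 4

20 —HB4→ 4^2 + 4 —bump→ 5^2 + 5 = 30 —(−1)→ 29
29 —HB5→ 5^2 + 4 —bump→ 6^2 + 4 = 40 —(−1)→ 39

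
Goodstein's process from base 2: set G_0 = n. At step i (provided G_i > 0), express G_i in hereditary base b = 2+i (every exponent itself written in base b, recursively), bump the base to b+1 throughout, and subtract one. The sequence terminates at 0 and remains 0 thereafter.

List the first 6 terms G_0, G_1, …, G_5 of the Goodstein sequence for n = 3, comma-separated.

3, 3, 3, 2, 1, 0

3 —HB2→ 2 + 1 —bump→ 3 + 1 = 4 —(−1)→ 3
3 —HB3→ 3 —bump→ 4 = 4 —(−1)→ 3
3 —HB4→ 3 —bump→ 3 = 3 —(−1)→ 2
2 —HB5→ 2 —bump→ 2 = 2 —(−1)→ 1
1 —HB6→ 1 —bump→ 1 = 1 —(−1)→ 0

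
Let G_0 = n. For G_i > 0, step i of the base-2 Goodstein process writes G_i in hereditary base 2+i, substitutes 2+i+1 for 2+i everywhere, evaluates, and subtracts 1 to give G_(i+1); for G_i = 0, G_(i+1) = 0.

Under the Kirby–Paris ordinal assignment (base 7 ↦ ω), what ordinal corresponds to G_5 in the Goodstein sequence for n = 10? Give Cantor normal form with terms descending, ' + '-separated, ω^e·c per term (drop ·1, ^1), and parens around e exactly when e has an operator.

ω^ω·5 + ω^5·5 + ω^4·5 + ω^3·5 + ω^2·5 + ω·5 + 4

10 —HB2→ 2^(2 + 1) + 2 —bump→ 3^(3 + 1) + 3 = 84 —(−1)→ 83
83 —HB3→ 3^(3 + 1) + 2 —bump→ 4^(4 + 1) + 2 = 1026 —(−1)→ 1025
1025 —HB4→ 4^(4 + 1) + 1 —bump→ 5^(5 + 1) + 1 = 15626 —(−1)→ 15625
15625 —HB5→ 5^(5 + 1) —bump→ 6^(6 + 1) = 279936 —(−1)→ 279935
279935 —HB6→ 5·6^6 + 5·6^5 + 5·6^4 + 5·6^3 + 5·6^2 + 5·6 + 5 —bump→ 5·7^7 + 5·7^5 + 5·7^4 + 5·7^3 + 5·7^2 + 5·7 + 5 = 4215755 —(−1)→ 4215754
4215754 —HB7→ 5·7^7 + 5·7^5 + 5·7^4 + 5·7^3 + 5·7^2 + 5·7 + 4 —bump→ 5·8^8 + 5·8^5 + 5·8^4 + 5·8^3 + 5·8^2 + 5·8 + 4 = 84073324 —(−1)→ 84073323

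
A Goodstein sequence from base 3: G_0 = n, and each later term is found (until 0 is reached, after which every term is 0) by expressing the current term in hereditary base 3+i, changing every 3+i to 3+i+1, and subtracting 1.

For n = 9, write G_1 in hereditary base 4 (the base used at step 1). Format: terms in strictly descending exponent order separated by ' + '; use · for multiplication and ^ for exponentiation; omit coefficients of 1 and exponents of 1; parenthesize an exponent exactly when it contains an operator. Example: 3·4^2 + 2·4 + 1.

G_0 = 9. HB_3(9) = 3^2. Bump = 16. G_1 = 15.
G_1 = 15. HB_4(15) = 3·4 + 3. Bump = 18. G_2 = 17.

3·4 + 3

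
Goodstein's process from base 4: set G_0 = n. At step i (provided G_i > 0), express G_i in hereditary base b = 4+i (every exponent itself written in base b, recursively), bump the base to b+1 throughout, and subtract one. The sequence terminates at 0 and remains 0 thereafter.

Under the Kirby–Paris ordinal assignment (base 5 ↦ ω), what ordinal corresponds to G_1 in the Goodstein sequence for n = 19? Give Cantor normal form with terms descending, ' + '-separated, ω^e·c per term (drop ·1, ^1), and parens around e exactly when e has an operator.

ω^2 + 2

(0) 19|_4 = 4^2 + 3 ↦ 5^2 + 3|_5 = 28 ⇒ 27
(1) 27|_5 = 5^2 + 2 ↦ 6^2 + 2|_6 = 38 ⇒ 37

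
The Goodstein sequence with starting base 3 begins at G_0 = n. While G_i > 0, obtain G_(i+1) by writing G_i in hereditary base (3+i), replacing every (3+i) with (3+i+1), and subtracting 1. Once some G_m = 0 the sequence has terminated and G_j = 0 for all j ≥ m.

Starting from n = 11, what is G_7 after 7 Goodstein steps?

51

i=0: 11 = 3^2 + 2 (b=3); 3→4: 4^2 + 2 = 18; 18−1 = 17
i=1: 17 = 4^2 + 1 (b=4); 4→5: 5^2 + 1 = 26; 26−1 = 25
i=2: 25 = 5^2 (b=5); 5→6: 6^2 = 36; 36−1 = 35
i=3: 35 = 5·6 + 5 (b=6); 6→7: 5·7 + 5 = 40; 40−1 = 39
i=4: 39 = 5·7 + 4 (b=7); 7→8: 5·8 + 4 = 44; 44−1 = 43
i=5: 43 = 5·8 + 3 (b=8); 8→9: 5·9 + 3 = 48; 48−1 = 47
i=6: 47 = 5·9 + 2 (b=9); 9→10: 5·10 + 2 = 52; 52−1 = 51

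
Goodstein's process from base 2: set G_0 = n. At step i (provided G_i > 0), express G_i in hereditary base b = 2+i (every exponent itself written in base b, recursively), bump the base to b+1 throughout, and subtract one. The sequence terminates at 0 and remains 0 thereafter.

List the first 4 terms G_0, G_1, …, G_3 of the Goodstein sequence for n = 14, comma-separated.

14, 110, 1281, 18750

base 2: 14 = 2^(2 + 1) + 2^2 + 2; at 3: 3^(3 + 1) + 3^3 + 3 = 111; next = 110
base 3: 110 = 3^(3 + 1) + 3^3 + 2; at 4: 4^(4 + 1) + 4^4 + 2 = 1282; next = 1281
base 4: 1281 = 4^(4 + 1) + 4^4 + 1; at 5: 5^(5 + 1) + 5^5 + 1 = 18751; next = 18750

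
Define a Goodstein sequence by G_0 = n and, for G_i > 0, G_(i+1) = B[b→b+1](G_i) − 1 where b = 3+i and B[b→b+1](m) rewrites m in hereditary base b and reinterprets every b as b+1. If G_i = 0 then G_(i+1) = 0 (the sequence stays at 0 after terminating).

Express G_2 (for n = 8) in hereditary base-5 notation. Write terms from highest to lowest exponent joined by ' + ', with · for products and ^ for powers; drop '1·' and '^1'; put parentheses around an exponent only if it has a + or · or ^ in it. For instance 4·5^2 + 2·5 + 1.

step 0: 8 = 2·3 + 2; sub 4 for 3: 2·4 + 2; = 10; G_1 = 10−1 = 9
step 1: 9 = 2·4 + 1; sub 5 for 4: 2·5 + 1; = 11; G_2 = 11−1 = 10
step 2: 10 = 2·5; sub 6 for 5: 2·6; = 12; G_3 = 12−1 = 11

2·5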